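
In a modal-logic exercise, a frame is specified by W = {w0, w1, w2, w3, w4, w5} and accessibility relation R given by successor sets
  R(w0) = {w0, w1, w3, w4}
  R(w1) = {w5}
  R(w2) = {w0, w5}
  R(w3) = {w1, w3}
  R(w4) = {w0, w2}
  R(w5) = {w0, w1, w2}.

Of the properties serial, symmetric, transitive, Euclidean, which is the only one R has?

serial

Serial: yes — every world has a successor (e.g. w0 R w0).
Symmetric: no — w0 R w1 but not w1 R w0.
Transitive: no — w0 R w1 and w1 R w5, but not w0 R w5.
Euclidean: no — w0 R w1 and w0 R w3, but not w1 R w3.
Only serial holds.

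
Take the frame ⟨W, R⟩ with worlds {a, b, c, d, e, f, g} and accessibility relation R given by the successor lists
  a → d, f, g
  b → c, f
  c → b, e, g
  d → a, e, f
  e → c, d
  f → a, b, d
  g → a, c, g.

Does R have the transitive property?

No

Transitive: no — a R d and d R e, but not a R e.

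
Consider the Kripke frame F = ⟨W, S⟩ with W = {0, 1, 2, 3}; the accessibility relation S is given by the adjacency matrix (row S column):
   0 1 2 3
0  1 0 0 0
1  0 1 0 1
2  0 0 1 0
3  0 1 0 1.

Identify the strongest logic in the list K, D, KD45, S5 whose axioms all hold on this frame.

S5

Serial (axiom D): yes — every world has a successor (e.g. 0 S 0).
Euclidean (axiom 5): yes — any two successors of a common world are S-related.
Transitive (axiom 4): yes — every two-step S-path is closed by a direct edge.
Reflexive (axiom T): yes — every world is S-related to itself.
So F validates K, D, KD45, S5. The strongest is S5.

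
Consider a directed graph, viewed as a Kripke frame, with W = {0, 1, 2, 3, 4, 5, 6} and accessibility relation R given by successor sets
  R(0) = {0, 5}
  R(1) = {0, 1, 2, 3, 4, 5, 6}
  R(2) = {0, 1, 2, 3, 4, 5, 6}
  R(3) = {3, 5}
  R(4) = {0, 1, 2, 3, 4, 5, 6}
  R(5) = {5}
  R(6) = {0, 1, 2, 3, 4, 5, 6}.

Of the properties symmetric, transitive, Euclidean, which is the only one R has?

transitive

Symmetric: no — 0 R 5 but not 5 R 0.
Transitive: yes — every two-step R-path is closed by a direct edge.
Euclidean: no — 1 R 0 and 1 R 2, but not 0 R 2.
Only transitive holds.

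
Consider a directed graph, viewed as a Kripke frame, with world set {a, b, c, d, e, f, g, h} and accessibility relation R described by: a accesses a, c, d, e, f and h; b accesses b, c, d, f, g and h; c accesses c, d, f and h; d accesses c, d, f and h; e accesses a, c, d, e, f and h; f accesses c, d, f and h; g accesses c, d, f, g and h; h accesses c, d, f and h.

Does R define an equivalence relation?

No

Reflexive: yes — every world is R-related to itself.
Symmetric: no — a R c but not c R a.
Transitive: yes — every two-step R-path is closed by a direct edge.
So R is not an equivalence relation.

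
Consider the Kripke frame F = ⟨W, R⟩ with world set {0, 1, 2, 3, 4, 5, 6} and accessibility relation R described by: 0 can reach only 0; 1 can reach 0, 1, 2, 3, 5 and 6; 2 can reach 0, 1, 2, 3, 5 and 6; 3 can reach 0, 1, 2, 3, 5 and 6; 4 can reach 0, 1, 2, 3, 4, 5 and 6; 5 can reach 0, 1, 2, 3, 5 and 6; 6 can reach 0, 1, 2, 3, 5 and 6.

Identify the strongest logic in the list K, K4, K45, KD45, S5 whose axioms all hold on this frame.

K4

Transitive (axiom 4): yes — every two-step R-path is closed by a direct edge.
Euclidean (axiom 5): no — 1 R 0 and 1 R 2, but not 0 R 2.
Serial (axiom D): yes — every world has a successor (e.g. 0 R 0).
Reflexive (axiom T): yes — every world is R-related to itself.
So F validates K, K4; K45 would additionally require R to be Euclidean. The strongest is K4.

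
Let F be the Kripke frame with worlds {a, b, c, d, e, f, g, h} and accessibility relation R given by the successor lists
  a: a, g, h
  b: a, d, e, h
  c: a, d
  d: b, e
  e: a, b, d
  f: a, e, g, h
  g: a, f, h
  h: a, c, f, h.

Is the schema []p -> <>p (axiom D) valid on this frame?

By correspondence theory, D is valid on a frame iff R is serial.
Serial: yes — every world has a successor (e.g. a R a).

Yes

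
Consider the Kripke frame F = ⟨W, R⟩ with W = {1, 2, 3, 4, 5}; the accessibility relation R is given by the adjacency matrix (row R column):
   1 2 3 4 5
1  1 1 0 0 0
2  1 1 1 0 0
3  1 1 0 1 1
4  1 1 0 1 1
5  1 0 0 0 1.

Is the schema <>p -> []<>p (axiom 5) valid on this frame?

No

By correspondence theory, 5 is valid on a frame iff R is Euclidean.
Euclidean: no — 2 R 1 and 2 R 3, but not 1 R 3.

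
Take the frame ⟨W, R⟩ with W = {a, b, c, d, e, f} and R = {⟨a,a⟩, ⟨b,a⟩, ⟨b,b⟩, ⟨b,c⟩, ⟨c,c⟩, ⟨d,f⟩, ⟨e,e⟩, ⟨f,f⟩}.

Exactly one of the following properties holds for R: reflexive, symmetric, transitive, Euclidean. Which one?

transitive

Reflexive: no — d is not related to itself.
Symmetric: no — b R a but not a R b.
Transitive: yes — every two-step R-path is closed by a direct edge.
Euclidean: no — b R a and b R c, but not a R c.
Only transitive holds.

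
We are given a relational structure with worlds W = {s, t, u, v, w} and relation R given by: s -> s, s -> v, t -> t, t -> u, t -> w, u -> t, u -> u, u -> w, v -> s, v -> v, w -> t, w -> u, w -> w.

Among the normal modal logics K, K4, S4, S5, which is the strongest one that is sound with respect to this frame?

Transitive (axiom 4): yes — every two-step R-path is closed by a direct edge.
Reflexive (axiom T): yes — every world is R-related to itself.
Euclidean (axiom 5): yes — any two successors of a common world are R-related.
So F validates K, K4, S4, S5. The strongest is S5.

S5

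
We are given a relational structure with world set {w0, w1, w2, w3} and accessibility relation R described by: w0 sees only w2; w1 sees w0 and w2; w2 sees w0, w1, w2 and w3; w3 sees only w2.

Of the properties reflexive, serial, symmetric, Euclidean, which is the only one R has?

Reflexive: no — w0 is not related to itself.
Serial: yes — every world has a successor (e.g. w0 R w2).
Symmetric: no — w1 R w0 but not w0 R w1.
Euclidean: no — w2 R w0 and w2 R w1, but not w0 R w1.
Only serial holds.

serial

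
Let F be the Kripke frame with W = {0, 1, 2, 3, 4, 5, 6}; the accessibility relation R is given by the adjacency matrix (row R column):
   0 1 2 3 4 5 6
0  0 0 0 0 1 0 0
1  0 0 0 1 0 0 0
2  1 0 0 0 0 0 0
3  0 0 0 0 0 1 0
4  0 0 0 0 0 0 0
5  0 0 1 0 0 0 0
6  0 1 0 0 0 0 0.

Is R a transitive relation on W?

Transitive: no — 1 R 3 and 3 R 5, but not 1 R 5.

No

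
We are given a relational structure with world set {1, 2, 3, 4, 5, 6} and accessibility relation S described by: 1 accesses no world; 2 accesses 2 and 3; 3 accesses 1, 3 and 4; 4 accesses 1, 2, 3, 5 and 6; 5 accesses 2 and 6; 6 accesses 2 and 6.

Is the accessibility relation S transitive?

Transitive: no — 2 S 3 and 3 S 1, but not 2 S 1.

No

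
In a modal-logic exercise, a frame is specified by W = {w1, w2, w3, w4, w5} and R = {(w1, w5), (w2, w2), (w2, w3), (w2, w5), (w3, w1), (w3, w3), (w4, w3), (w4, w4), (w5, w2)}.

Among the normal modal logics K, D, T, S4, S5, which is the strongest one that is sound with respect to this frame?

D

Serial (axiom D): yes — every world has a successor (e.g. w1 R w5).
Reflexive (axiom T): no — w1 is not related to itself.
Transitive (axiom 4): no — w1 R w5 and w5 R w2, but not w1 R w2.
Euclidean (axiom 5): no — w2 R w3 and w2 R w5, but not w3 R w5.
So F validates K, D; T would additionally require R to be reflexive. The strongest is D.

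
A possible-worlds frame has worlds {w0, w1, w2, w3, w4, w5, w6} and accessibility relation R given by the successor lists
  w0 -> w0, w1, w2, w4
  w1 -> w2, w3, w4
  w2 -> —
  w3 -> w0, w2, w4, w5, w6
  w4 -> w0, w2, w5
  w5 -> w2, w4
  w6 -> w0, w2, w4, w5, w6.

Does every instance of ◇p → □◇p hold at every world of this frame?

No

By correspondence theory, 5 is valid on a frame iff R is Euclidean.
Euclidean: no — w0 R w2 and w0 R w1, but not w2 R w1.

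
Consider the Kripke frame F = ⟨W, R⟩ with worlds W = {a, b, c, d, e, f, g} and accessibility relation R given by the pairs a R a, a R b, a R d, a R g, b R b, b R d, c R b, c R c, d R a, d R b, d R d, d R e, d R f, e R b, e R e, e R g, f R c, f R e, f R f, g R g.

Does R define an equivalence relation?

No

Reflexive: yes — every world is R-related to itself.
Symmetric: no — a R b but not b R a.
Transitive: no — a R d and d R e, but not a R e.
So R is not an equivalence relation.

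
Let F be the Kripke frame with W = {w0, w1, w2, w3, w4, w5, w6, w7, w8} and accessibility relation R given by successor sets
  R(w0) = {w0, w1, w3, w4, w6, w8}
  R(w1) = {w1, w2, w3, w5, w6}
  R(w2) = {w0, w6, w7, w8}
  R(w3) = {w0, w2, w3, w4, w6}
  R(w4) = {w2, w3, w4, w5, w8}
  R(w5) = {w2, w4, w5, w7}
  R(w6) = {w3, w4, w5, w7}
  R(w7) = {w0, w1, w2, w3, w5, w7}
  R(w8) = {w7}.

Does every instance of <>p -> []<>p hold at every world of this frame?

By correspondence theory, 5 is valid on a frame iff R is Euclidean.
Euclidean: no — w0 R w1 and w0 R w4, but not w1 R w4.

No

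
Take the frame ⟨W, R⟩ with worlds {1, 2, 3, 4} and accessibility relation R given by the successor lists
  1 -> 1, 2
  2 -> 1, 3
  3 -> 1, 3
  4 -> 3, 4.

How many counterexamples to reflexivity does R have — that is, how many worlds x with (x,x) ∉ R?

1

Enumerating: 2.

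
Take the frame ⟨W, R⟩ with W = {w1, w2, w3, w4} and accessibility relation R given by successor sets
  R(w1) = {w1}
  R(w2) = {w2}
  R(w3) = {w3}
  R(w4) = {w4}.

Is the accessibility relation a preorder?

Yes

Reflexive: yes — every world is R-related to itself.
Transitive: yes — every two-step R-path is closed by a direct edge.
So R is a preorder.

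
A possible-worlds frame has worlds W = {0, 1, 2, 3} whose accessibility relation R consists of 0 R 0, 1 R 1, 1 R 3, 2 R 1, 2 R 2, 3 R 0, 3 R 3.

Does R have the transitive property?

Transitive: no — 1 R 3 and 3 R 0, but not 1 R 0.

No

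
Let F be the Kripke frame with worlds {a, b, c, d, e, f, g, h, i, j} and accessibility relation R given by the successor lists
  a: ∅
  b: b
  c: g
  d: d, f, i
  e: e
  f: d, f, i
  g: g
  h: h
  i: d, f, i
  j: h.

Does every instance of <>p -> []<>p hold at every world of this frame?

Axiom 5 corresponds to the accessibility relation being Euclidean.
Euclidean: yes — any two successors of a common world are R-related.

Yes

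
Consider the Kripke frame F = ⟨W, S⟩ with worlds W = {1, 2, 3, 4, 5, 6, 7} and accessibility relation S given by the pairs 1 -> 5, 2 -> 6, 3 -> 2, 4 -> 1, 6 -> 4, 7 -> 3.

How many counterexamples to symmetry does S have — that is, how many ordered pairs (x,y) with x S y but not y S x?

6

Enumerating: (1,5), (2,6), (3,2), (4,1), (6,4), (7,3).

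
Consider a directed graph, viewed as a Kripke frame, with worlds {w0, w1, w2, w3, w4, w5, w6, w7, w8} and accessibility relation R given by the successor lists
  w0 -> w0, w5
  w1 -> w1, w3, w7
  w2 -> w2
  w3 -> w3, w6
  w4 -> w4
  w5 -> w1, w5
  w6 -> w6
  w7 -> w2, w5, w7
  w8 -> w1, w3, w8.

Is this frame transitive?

Transitive: no — w0 R w5 and w5 R w1, but not w0 R w1.

No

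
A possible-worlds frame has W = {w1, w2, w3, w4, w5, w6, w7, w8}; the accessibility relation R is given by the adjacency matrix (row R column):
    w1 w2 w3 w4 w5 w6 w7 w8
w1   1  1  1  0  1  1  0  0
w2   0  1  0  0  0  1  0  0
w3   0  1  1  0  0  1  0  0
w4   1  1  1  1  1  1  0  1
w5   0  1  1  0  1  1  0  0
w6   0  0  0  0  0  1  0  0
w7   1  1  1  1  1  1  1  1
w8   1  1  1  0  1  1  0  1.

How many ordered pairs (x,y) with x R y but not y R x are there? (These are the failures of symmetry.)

28

Enumerating: (w1,w2), (w1,w3), (w1,w5), (w1,w6), (w2,w6), (w3,w2), (w3,w6), (w4,w1), (w4,w2), (w4,w3), (w4,w5), (w4,w6), … and 16 more.
Total: 28.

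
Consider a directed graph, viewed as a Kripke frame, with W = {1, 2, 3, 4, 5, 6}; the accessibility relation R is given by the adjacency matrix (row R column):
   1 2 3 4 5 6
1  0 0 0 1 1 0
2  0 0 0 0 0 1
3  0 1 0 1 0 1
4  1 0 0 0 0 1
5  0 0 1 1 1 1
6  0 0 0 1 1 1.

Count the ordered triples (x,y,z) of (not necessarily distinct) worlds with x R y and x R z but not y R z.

18

Enumerating: (1,4,4), (1,4,5), (3,2,2), (3,2,4), (3,4,2), (3,4,4), (3,6,2), (4,1,1), (4,1,6), (4,6,1), (5,3,3), (5,3,5), (5,4,3), (5,4,4), (5,4,5), (5,6,3), (6,4,4), (6,4,5).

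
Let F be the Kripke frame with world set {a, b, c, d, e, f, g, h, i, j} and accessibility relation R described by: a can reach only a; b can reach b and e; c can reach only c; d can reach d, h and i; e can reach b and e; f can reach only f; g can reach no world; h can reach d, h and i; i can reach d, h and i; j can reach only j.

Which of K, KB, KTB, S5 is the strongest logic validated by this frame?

KB

Symmetric (axiom B): yes — every pair in R has its reverse in R.
Reflexive (axiom T): no — g is not related to itself.
Euclidean (axiom 5): yes — any two successors of a common world are R-related.
So F validates K, KB; KTB would additionally require R to be reflexive. The strongest is KB.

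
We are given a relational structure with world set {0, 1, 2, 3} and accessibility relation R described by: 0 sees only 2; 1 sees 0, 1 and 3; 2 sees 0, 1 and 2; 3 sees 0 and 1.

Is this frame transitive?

Transitive: no — 0 R 2 and 2 R 1, but not 0 R 1.

No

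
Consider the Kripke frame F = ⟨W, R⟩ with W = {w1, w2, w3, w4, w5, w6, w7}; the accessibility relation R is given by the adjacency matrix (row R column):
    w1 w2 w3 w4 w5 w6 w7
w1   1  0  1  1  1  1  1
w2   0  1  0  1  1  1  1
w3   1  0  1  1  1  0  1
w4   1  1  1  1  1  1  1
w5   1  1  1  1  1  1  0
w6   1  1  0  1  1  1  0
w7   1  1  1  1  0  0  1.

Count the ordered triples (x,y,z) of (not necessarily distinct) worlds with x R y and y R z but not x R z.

Enumerating: (w1,w4,w2), (w1,w5,w2), (w1,w6,w2), (w1,w7,w2), (w2,w4,w1), (w2,w4,w3), (w2,w5,w1), (w2,w5,w3), (w2,w6,w1), (w2,w7,w1), (w2,w7,w3), (w3,w1,w6), … and 22 more.
Total: 34.

34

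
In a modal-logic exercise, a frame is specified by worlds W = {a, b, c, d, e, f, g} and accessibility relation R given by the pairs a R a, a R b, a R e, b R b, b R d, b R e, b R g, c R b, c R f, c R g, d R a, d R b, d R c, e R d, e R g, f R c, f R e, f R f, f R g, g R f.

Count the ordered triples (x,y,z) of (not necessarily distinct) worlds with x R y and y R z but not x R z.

26

Enumerating: (a,b,d), (a,b,g), (a,e,d), (a,e,g), (b,d,a), (b,d,c), (b,g,f), (c,b,d), (c,b,e), (c,f,c), (c,f,e), (d,a,e), … and 14 more.
Total: 26.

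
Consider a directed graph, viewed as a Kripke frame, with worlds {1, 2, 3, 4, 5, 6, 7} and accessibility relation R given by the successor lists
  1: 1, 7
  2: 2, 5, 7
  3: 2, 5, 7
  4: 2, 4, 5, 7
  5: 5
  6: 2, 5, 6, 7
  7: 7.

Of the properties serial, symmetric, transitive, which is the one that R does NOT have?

Serial: yes — every world has a successor (e.g. 1 R 1).
Symmetric: no — 1 R 7 but not 7 R 1.
Transitive: yes — every two-step R-path is closed by a direct edge.
Only symmetric fails.

symmetric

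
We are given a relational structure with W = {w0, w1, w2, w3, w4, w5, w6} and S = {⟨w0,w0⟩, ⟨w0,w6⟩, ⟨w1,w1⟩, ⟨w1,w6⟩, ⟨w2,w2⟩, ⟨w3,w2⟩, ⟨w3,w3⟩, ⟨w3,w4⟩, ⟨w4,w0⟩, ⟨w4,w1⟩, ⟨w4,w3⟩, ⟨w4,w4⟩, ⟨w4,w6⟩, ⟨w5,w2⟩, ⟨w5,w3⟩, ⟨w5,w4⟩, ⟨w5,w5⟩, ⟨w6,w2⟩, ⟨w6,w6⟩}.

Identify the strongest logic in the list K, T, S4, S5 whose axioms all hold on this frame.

T

Reflexive (axiom T): yes — every world is S-related to itself.
Transitive (axiom 4): no — w0 S w6 and w6 S w2, but not w0 S w2.
Euclidean (axiom 5): no — w3 S w2 and w3 S w4, but not w2 S w4.
So F validates K, T; S4 would additionally require S to be transitive. The strongest is T.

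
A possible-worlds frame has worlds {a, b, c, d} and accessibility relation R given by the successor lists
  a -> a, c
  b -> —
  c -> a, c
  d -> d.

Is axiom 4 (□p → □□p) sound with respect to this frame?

Yes

Axiom 4 corresponds to the accessibility relation being transitive.
Transitive: yes — every two-step R-path is closed by a direct edge.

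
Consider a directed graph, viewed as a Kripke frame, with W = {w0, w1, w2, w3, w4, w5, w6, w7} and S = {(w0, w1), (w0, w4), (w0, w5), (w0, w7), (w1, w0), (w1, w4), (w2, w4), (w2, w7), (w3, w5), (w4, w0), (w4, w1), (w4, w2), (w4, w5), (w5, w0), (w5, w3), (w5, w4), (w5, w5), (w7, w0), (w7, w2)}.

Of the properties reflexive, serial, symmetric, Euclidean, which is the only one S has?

symmetric

Reflexive: no — w0 is not related to itself.
Serial: no — w6 has no S-successor.
Symmetric: yes — every pair in S has its reverse in S.
Euclidean: no — w0 S w1 and w0 S w5, but not w1 S w5.
Only symmetric holds.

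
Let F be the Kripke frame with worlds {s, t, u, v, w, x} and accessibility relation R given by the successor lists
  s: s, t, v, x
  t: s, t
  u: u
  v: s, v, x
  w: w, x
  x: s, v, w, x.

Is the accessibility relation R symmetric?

Yes

Symmetric: yes — every pair in R has its reverse in R.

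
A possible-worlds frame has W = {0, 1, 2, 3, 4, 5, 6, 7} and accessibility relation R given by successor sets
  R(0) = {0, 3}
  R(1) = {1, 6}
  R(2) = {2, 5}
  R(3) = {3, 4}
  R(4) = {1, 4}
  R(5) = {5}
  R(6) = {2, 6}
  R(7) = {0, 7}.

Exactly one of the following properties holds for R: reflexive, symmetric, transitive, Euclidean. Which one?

reflexive

Reflexive: yes — every world is R-related to itself.
Symmetric: no — 0 R 3 but not 3 R 0.
Transitive: no — 0 R 3 and 3 R 4, but not 0 R 4.
Euclidean: no — 0 R 3 and 0 R 0, but not 3 R 0.
Only reflexive holds.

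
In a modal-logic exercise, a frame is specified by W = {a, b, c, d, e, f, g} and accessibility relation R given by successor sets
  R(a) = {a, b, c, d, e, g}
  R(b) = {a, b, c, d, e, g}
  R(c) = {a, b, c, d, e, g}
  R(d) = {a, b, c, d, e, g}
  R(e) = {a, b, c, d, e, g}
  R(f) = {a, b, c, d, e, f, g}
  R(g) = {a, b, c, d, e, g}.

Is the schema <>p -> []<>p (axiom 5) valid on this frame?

Axiom 5 corresponds to the accessibility relation being Euclidean.
Euclidean: no — f R a and f R f, but not a R f.

No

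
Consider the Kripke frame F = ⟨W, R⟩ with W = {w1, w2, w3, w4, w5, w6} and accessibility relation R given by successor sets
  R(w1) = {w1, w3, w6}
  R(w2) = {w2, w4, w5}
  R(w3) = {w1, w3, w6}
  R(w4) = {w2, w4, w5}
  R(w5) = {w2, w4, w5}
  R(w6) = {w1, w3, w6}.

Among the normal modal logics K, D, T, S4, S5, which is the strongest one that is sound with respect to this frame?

S5

Serial (axiom D): yes — every world has a successor (e.g. w1 R w1).
Reflexive (axiom T): yes — every world is R-related to itself.
Transitive (axiom 4): yes — every two-step R-path is closed by a direct edge.
Euclidean (axiom 5): yes — any two successors of a common world are R-related.
So F validates K, D, T, S4, S5. The strongest is S5.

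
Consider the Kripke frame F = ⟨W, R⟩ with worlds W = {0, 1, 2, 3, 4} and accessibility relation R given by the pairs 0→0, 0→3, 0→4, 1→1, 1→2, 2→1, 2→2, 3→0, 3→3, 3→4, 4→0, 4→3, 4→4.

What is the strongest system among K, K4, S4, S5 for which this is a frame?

Transitive (axiom 4): yes — every two-step R-path is closed by a direct edge.
Reflexive (axiom T): yes — every world is R-related to itself.
Euclidean (axiom 5): yes — any two successors of a common world are R-related.
So F validates K, K4, S4, S5. The strongest is S5.

S5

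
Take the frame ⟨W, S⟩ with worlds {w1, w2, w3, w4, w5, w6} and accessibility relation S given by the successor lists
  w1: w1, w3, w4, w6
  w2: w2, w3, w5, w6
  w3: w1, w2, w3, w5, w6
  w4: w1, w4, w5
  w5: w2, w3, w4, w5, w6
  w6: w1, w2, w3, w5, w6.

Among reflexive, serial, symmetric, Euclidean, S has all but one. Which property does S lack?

Reflexive: yes — every world is S-related to itself.
Serial: yes — every world has a successor (e.g. w1 S w1).
Symmetric: yes — every pair in S has its reverse in S.
Euclidean: no — w1 S w3 and w1 S w4, but not w3 S w4.
Only Euclidean fails.

Euclidean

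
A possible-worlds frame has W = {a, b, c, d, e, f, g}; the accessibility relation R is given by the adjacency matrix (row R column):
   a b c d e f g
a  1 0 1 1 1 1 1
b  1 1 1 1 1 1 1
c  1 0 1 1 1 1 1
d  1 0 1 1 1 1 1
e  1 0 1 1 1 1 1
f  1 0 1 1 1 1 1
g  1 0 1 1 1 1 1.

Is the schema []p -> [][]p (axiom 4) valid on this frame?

By correspondence theory, 4 is valid on a frame iff R is transitive.
Transitive: yes — every two-step R-path is closed by a direct edge.

Yes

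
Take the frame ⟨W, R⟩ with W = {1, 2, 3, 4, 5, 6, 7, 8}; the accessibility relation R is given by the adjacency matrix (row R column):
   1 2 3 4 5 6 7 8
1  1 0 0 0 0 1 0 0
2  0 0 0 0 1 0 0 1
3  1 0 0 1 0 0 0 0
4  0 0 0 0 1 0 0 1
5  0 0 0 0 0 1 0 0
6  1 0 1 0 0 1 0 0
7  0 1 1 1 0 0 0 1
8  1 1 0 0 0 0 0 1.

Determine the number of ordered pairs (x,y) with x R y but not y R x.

12

Enumerating: (2,5), (3,1), (3,4), (4,5), (4,8), (5,6), (6,3), (7,2), (7,3), (7,4), (7,8), (8,1).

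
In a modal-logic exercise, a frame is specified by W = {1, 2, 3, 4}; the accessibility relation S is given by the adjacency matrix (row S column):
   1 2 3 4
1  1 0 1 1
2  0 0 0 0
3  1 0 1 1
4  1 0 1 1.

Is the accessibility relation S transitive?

Transitive: yes — every two-step S-path is closed by a direct edge.

Yes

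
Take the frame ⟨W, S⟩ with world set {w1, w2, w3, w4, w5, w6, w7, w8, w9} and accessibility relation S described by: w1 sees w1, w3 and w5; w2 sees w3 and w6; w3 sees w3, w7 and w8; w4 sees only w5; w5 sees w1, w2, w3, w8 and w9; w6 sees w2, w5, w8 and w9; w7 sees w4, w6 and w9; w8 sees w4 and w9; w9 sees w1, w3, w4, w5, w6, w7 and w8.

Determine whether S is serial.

Yes

Serial: yes — every world has a successor (e.g. w1 S w1).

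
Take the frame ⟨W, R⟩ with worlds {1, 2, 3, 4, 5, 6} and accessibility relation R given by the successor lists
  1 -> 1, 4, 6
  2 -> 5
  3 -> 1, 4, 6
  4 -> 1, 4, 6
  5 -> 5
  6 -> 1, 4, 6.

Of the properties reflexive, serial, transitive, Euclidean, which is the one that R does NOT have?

Reflexive: no — 2 is not related to itself.
Serial: yes — every world has a successor (e.g. 1 R 1).
Transitive: yes — every two-step R-path is closed by a direct edge.
Euclidean: yes — any two successors of a common world are R-related.
Only reflexive fails.

reflexive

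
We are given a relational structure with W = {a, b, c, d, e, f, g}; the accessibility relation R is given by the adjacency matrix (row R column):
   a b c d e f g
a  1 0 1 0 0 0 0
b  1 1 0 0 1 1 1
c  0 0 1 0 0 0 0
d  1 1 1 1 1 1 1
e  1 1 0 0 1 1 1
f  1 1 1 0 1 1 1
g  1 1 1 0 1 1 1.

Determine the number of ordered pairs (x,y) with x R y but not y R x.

13

Enumerating: (a,c), (b,a), (d,a), (d,b), (d,c), (d,e), (d,f), (d,g), (e,a), (f,a), (f,c), (g,a), (g,c).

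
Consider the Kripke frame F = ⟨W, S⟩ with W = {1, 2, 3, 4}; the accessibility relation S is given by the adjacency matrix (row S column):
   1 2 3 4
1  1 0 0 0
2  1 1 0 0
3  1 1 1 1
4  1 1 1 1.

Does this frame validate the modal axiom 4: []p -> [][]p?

Axiom 4 corresponds to the accessibility relation being transitive.
Transitive: yes — every two-step S-path is closed by a direct edge.

Yes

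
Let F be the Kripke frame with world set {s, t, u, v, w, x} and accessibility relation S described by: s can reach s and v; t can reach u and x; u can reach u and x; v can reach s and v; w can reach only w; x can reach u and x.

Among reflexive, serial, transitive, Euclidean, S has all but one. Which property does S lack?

Reflexive: no — t is not related to itself.
Serial: yes — every world has a successor (e.g. s S s).
Transitive: yes — every two-step S-path is closed by a direct edge.
Euclidean: yes — any two successors of a common world are S-related.
Only reflexive fails.

reflexive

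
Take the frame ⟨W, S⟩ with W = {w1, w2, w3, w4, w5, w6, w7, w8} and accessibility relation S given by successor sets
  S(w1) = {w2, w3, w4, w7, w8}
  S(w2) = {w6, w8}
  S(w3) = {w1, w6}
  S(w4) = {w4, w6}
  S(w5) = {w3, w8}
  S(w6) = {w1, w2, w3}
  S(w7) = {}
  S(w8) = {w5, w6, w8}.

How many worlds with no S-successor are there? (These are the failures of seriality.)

1

Enumerating: w7.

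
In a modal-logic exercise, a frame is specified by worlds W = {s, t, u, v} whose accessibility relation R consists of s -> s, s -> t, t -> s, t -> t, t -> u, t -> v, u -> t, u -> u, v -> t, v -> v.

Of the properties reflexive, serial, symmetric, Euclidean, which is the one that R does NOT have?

Euclidean

Reflexive: yes — every world is R-related to itself.
Serial: yes — every world has a successor (e.g. s R s).
Symmetric: yes — every pair in R has its reverse in R.
Euclidean: no — t R s and t R u, but not s R u.
Only Euclidean fails.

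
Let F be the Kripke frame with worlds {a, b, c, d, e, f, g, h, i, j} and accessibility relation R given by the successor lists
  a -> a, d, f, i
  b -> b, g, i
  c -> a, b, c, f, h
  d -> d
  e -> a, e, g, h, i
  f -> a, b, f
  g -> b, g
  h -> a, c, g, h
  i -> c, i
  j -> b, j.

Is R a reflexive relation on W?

Yes

Reflexive: yes — every world is R-related to itself.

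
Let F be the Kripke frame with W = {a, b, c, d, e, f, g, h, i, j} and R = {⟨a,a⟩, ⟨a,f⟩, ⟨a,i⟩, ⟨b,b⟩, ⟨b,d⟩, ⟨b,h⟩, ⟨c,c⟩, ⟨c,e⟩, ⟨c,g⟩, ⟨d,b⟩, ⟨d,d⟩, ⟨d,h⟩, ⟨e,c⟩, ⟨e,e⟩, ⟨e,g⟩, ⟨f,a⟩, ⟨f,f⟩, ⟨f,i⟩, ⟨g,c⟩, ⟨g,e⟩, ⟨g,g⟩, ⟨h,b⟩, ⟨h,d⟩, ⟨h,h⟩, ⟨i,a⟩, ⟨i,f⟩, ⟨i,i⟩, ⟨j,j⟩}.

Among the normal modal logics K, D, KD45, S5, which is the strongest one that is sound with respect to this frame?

S5

Serial (axiom D): yes — every world has a successor (e.g. a R a).
Euclidean (axiom 5): yes — any two successors of a common world are R-related.
Transitive (axiom 4): yes — every two-step R-path is closed by a direct edge.
Reflexive (axiom T): yes — every world is R-related to itself.
So F validates K, D, KD45, S5. The strongest is S5.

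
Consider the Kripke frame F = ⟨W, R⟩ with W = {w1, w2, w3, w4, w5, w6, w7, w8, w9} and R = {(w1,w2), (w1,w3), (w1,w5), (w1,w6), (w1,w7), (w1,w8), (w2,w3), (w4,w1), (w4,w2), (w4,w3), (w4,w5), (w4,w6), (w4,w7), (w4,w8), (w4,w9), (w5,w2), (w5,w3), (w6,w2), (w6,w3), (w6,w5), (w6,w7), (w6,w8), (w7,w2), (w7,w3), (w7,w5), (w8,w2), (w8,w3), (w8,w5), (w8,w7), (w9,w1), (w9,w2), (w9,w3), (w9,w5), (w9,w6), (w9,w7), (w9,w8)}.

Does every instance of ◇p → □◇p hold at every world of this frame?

No

Axiom 5 corresponds to the accessibility relation being Euclidean.
Euclidean: no — w1 R w2 and w1 R w5, but not w2 R w5.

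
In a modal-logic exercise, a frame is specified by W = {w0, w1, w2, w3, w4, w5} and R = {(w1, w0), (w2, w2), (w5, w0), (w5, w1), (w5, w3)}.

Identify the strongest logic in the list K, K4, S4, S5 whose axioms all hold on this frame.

Transitive (axiom 4): yes — every two-step R-path is closed by a direct edge.
Reflexive (axiom T): no — w0 is not related to itself.
Euclidean (axiom 5): no — w5 R w0 and w5 R w1, but not w0 R w1.
So F validates K, K4; S4 would additionally require R to be reflexive. The strongest is K4.

K4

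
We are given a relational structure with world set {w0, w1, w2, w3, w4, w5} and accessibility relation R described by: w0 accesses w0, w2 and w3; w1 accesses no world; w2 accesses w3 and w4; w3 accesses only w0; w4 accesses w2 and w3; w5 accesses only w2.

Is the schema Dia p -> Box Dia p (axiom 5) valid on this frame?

Axiom 5 corresponds to the accessibility relation being Euclidean.
Euclidean: no — w0 R w3 and w0 R w2, but not w3 R w2.

No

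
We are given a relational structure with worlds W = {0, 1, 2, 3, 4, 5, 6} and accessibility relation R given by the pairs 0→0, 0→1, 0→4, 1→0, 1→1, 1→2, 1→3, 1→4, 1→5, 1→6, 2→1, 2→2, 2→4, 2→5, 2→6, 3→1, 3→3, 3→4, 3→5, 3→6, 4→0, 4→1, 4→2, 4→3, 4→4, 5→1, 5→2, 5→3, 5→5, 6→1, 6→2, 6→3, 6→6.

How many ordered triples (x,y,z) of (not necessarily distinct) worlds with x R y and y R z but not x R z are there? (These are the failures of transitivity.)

Enumerating: (0,1,2), (0,1,3), (0,1,5), (0,1,6), (0,4,2), (0,4,3), (2,1,0), (2,1,3), (2,4,0), (2,4,3), (2,5,3), (2,6,3), … and 26 more.
Total: 38.

38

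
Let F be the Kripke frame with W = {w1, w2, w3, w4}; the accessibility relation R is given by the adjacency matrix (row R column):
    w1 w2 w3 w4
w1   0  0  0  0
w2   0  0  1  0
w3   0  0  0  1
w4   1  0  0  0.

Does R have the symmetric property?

Symmetric: no — w2 R w3 but not w3 R w2.

No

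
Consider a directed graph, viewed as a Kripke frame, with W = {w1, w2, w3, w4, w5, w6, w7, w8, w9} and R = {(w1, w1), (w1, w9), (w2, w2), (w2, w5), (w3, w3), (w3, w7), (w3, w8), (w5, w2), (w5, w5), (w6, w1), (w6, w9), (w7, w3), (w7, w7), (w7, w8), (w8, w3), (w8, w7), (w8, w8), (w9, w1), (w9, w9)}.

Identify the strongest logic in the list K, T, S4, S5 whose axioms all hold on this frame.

Reflexive (axiom T): no — w4 is not related to itself.
Transitive (axiom 4): yes — every two-step R-path is closed by a direct edge.
Euclidean (axiom 5): yes — any two successors of a common world are R-related.
So F validates K; T would additionally require R to be reflexive. The strongest is K.

K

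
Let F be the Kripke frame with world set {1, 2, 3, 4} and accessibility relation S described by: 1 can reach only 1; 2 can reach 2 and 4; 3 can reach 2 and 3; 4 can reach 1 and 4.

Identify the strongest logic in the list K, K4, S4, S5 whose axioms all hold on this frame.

K

Transitive (axiom 4): no — 2 S 4 and 4 S 1, but not 2 S 1.
Reflexive (axiom T): yes — every world is S-related to itself.
Euclidean (axiom 5): no — 2 S 4 and 2 S 2, but not 4 S 2.
So F validates K; K4 would additionally require S to be transitive. The strongest is K.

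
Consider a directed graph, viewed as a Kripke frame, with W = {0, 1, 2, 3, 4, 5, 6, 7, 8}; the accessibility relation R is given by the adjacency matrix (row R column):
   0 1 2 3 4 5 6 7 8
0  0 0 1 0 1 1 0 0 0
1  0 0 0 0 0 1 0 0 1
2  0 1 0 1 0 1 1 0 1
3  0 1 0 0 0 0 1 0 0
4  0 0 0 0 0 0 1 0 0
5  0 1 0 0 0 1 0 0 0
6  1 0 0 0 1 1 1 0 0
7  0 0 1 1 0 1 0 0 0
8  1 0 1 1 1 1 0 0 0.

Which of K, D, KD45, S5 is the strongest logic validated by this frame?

D

Serial (axiom D): yes — every world has a successor (e.g. 0 R 2).
Euclidean (axiom 5): no — 0 R 2 and 0 R 4, but not 2 R 4.
Transitive (axiom 4): no — 0 R 2 and 2 R 1, but not 0 R 1.
Reflexive (axiom T): no — 0 is not related to itself.
So F validates K, D; KD45 would additionally require R to be Euclidean and transitive. The strongest is D.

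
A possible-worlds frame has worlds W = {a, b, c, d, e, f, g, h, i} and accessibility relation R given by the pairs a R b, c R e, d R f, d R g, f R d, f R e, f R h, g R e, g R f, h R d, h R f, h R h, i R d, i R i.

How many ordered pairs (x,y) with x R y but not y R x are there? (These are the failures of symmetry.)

8

Enumerating: (a,b), (c,e), (d,g), (f,e), (g,e), (g,f), (h,d), (i,d).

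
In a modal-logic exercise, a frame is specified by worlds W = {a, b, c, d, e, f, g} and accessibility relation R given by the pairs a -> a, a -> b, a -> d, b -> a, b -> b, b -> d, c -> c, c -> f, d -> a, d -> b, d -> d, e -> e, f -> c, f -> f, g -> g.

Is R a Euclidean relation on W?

Yes

Euclidean: yes — any two successors of a common world are R-related.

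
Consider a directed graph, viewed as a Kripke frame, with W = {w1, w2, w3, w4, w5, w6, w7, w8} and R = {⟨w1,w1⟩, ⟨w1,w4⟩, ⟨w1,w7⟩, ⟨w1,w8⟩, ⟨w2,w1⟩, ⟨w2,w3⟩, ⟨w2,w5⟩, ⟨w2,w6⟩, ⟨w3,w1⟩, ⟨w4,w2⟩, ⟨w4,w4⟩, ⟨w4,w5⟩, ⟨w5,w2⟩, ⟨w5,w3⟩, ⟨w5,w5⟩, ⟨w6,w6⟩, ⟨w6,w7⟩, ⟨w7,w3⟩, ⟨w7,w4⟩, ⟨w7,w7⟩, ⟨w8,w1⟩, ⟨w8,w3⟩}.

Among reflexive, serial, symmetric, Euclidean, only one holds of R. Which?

serial

Reflexive: no — w2 is not related to itself.
Serial: yes — every world has a successor (e.g. w1 R w1).
Symmetric: no — w1 R w4 but not w4 R w1.
Euclidean: no — w1 R w4 and w1 R w7, but not w4 R w7.
Only serial holds.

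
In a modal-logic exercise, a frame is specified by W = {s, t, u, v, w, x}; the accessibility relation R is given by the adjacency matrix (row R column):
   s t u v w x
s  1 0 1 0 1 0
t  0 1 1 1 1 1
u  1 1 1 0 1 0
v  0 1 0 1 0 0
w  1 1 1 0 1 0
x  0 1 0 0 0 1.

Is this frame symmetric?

Symmetric: yes — every pair in R has its reverse in R.

Yes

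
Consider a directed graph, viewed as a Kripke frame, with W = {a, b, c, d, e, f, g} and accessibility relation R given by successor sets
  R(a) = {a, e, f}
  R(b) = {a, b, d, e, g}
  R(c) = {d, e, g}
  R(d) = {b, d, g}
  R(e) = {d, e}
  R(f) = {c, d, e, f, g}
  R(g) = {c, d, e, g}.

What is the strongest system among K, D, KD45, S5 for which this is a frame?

D

Serial (axiom D): yes — every world has a successor (e.g. a R a).
Euclidean (axiom 5): no — a R e and a R f, but not e R f.
Transitive (axiom 4): no — a R e and e R d, but not a R d.
Reflexive (axiom T): no — c is not related to itself.
So F validates K, D; KD45 would additionally require R to be Euclidean and transitive. The strongest is D.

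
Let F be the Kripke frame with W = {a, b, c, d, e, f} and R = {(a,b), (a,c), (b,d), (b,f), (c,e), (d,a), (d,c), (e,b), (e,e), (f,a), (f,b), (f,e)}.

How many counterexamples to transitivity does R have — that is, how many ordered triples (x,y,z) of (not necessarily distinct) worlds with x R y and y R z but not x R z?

16

Enumerating: (a,b,d), (a,b,f), (a,c,e), (b,d,a), (b,d,c), (b,f,a), (b,f,b), (b,f,e), (c,e,b), (d,a,b), (d,c,e), (e,b,d), (e,b,f), (f,a,c), (f,b,d), (f,b,f).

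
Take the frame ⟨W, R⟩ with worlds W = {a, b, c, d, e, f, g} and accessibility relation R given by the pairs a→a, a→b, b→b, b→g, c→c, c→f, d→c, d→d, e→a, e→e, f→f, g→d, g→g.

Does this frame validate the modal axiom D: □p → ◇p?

Axiom D corresponds to the accessibility relation being serial.
Serial: yes — every world has a successor (e.g. a R a).

Yes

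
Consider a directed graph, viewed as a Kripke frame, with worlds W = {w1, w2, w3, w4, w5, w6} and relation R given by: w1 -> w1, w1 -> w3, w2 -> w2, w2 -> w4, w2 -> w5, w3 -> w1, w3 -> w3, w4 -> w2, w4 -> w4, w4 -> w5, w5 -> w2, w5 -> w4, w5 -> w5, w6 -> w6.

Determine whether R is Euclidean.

Euclidean: yes — any two successors of a common world are R-related.

Yes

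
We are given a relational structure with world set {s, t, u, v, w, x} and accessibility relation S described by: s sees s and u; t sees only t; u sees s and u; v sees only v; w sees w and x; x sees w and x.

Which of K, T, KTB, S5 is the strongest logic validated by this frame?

S5

Reflexive (axiom T): yes — every world is S-related to itself.
Symmetric (axiom B): yes — every pair in S has its reverse in S.
Euclidean (axiom 5): yes — any two successors of a common world are S-related.
So F validates K, T, KTB, S5. The strongest is S5.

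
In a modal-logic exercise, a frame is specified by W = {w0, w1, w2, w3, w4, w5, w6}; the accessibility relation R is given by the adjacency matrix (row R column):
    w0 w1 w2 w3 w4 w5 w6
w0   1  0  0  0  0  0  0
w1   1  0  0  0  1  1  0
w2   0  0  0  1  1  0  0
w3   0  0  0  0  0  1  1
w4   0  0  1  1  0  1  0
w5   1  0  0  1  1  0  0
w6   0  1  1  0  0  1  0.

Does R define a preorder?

No

Reflexive: no — w1 is not related to itself.
Transitive: no — w1 R w4 and w4 R w2, but not w1 R w2.
So R is not a preorder.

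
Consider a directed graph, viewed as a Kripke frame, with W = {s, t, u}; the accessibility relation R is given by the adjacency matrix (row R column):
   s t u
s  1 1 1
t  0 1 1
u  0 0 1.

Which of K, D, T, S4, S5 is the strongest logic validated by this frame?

S4

Serial (axiom D): yes — every world has a successor (e.g. s R s).
Reflexive (axiom T): yes — every world is R-related to itself.
Transitive (axiom 4): yes — every two-step R-path is closed by a direct edge.
Euclidean (axiom 5): no — s R u and s R t, but not u R t.
So F validates K, D, T, S4; S5 would additionally require R to be Euclidean. The strongest is S4.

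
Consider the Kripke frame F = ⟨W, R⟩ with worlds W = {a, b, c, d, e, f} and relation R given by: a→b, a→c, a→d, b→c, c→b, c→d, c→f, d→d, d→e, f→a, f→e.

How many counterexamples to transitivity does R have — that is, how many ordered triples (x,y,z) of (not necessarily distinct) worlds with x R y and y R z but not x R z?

Enumerating: (a,c,f), (a,d,e), (b,c,b), (b,c,d), (b,c,f), (c,b,c), (c,d,e), (c,f,a), (c,f,e), (f,a,b), (f,a,c), (f,a,d).

12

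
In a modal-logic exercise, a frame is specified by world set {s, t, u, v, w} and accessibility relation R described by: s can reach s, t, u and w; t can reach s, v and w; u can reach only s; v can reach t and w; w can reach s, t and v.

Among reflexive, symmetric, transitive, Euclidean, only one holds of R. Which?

symmetric

Reflexive: no — t is not related to itself.
Symmetric: yes — every pair in R has its reverse in R.
Transitive: no — s R t and t R v, but not s R v.
Euclidean: no — s R t and s R u, but not t R u.
Only symmetric holds.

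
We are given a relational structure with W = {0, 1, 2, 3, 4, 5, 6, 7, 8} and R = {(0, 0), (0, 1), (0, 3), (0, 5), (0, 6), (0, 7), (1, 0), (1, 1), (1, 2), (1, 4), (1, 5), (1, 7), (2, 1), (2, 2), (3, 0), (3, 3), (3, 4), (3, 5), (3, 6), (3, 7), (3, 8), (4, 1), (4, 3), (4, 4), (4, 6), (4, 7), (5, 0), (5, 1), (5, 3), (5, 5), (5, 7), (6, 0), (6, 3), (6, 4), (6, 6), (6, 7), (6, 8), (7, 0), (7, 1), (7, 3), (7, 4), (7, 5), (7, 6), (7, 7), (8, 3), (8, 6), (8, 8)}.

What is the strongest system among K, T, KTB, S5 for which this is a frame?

Reflexive (axiom T): yes — every world is R-related to itself.
Symmetric (axiom B): yes — every pair in R has its reverse in R.
Euclidean (axiom 5): no — 0 R 1 and 0 R 3, but not 1 R 3.
So F validates K, T, KTB; S5 would additionally require R to be Euclidean. The strongest is KTB.

KTB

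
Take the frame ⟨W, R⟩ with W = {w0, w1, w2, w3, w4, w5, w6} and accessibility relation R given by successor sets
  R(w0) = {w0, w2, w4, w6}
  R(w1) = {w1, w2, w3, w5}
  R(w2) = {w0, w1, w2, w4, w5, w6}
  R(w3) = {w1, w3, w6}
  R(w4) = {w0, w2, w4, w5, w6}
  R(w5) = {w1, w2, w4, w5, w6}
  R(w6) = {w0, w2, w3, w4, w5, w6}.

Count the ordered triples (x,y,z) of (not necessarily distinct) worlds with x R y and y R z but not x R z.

Enumerating: (w0,w2,w1), (w0,w2,w5), (w0,w4,w5), (w0,w6,w3), (w0,w6,w5), (w1,w2,w0), (w1,w2,w4), (w1,w2,w6), (w1,w3,w6), (w1,w5,w4), (w1,w5,w6), (w2,w1,w3), … and 18 more.
Total: 30.

30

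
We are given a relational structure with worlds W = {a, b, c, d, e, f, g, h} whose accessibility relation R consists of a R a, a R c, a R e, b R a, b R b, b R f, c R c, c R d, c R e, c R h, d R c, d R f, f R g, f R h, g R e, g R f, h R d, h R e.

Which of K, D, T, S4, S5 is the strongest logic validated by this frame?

Serial (axiom D): no — e has no R-successor.
Reflexive (axiom T): no — d is not related to itself.
Transitive (axiom 4): no — a R c and c R d, but not a R d.
Euclidean (axiom 5): no — a R e and a R c, but not e R c.
So F validates K; D would additionally require R to be serial. The strongest is K.

K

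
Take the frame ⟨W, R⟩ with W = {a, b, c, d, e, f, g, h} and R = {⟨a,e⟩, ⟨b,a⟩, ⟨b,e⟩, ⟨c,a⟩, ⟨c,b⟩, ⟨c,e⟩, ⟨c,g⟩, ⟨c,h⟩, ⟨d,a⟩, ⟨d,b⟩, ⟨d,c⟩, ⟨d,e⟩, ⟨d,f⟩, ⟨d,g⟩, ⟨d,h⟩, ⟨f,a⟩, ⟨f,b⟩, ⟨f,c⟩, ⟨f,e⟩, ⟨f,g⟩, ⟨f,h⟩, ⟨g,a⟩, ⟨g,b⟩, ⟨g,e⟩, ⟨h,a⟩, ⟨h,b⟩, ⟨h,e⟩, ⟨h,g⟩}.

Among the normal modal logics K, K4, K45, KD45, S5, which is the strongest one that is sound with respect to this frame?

K4

Transitive (axiom 4): yes — every two-step R-path is closed by a direct edge.
Euclidean (axiom 5): no — b R e and b R a, but not e R a.
Serial (axiom D): no — e has no R-successor.
Reflexive (axiom T): no — a is not related to itself.
So F validates K, K4; K45 would additionally require R to be Euclidean. The strongest is K4.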